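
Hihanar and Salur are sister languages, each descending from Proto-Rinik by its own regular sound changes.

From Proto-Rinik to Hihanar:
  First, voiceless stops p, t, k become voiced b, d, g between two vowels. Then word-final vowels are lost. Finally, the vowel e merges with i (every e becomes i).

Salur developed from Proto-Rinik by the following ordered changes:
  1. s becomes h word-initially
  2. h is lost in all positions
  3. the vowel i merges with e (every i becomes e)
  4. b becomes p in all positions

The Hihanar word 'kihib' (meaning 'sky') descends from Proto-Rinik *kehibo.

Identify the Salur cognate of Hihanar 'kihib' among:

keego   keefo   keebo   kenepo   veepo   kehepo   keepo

keepo

Salur: *kehibo
  kehibo (rule 1 does not apply)
  kehibo → keibo   [h-loss]
  keibo → keebo   [vowel merger]
  keebo → keepo   [unconditioned shift]
  giving Salur keepo.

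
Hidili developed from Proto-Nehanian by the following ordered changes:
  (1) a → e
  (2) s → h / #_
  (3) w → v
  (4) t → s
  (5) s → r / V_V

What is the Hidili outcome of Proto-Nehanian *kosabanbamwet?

Hidili: start from *kosabanbamwet.
  rule 1 (vowel merger): kosabanbamwet → kosebenbemwet
  rule 2: no change — kosebenbemwet
  rule 3 (unconditioned shift): kosebenbemwet → kosebenbemvet
  rule 4 (unconditioned shift): kosebenbemvet → kosebenbemves
  rule 5 (rhotacism): kosebenbemves → korebenbemves
  ⇒ Hidili korebenbemves

korebenbemves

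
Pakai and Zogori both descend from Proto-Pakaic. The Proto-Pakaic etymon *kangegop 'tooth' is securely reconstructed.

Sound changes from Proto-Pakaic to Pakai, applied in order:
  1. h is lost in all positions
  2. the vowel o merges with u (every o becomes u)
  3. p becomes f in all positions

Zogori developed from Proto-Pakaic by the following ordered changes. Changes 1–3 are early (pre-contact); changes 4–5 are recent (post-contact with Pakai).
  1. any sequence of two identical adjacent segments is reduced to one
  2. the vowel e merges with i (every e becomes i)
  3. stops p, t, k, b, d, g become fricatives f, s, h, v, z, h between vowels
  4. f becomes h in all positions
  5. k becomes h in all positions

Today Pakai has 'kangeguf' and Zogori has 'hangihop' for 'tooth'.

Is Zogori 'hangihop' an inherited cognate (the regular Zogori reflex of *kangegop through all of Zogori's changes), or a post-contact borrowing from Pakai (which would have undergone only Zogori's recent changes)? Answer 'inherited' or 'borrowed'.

inherited

If inherited, *kangegop would pass through all of Zogori's changes:
Zogori: *kangegop
  kangegop (rule 1 does not apply)
  kangegop → kangigop   [vowel merger]
  kangigop → kangihop   [intervocalic lenition]
  kangihop (rule 4 does not apply)
  kangihop → hangihop   [unconditioned shift]
  giving Zogori hangihop.
If borrowed from Pakai 'kangeguf' after the early changes, it would undergo only the recent ones:
  rule 4 (unconditioned shift): kangeguf → kangeguh
  rule 5 (unconditioned shift): kangeguh → hangeguh
  ⇒ as a loan: hangeguh
Zogori 'hangihop' matches the inherited outcome exactly, so it is an inherited cognate, not a loan.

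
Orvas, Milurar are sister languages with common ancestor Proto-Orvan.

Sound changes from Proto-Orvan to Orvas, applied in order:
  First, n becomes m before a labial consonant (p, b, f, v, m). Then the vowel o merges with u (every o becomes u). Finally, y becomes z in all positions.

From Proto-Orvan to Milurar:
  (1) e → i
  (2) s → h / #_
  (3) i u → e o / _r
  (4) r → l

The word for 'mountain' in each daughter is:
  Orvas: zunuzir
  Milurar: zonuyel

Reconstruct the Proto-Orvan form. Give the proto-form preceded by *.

Position 2: Orvas has u, Milurar has o. Taking the neighbouring segments as reconstructed: Orvas u could go back to *o or *u; Milurar o can only go back to *o — the one source consistent with every daughter is *o.
Position 7: Orvas has r, Milurar has l. Orvas preserves r here (none of its changes turn any other segment into r), so the proto-segment is *r.
This points to *zonuyir. Verify forward in each daughter:
Orvas: start from *zonuyir.
  rule 1: no change — zonuyir
  rule 2 (vowel merger): zonuyir → zunuyir
  rule 3 (unconditioned shift): zunuyir → zunuzir
  ⇒ Orvas zunuzir
Milurar: *zonuyir
  zonuyir (rule 1 does not apply)
  zonuyir (rule 2 does not apply)
  zonuyir → zonuyer   [pre-rhotic lowering]
  zonuyer → zonuyel   [unconditioned shift]
  giving Milurar zonuyel.
*zonuyir is the unique common source.

*zonuyir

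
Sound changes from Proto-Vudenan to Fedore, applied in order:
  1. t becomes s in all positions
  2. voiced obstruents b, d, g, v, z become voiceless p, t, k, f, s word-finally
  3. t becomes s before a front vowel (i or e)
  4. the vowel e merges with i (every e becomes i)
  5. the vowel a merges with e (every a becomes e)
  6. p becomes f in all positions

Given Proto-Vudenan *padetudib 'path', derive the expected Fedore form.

Fedore: *padetudib
  padetudib → padesudib   [unconditioned shift]
  padesudib → padesudip   [final devoicing]
  padesudip (rule 3 does not apply)
  padesudip → padisudip   [vowel merger]
  padisudip → pedisudip   [vowel merger]
  pedisudip → fedisudif   [unconditioned shift]
  giving Fedore fedisudif.

fedisudif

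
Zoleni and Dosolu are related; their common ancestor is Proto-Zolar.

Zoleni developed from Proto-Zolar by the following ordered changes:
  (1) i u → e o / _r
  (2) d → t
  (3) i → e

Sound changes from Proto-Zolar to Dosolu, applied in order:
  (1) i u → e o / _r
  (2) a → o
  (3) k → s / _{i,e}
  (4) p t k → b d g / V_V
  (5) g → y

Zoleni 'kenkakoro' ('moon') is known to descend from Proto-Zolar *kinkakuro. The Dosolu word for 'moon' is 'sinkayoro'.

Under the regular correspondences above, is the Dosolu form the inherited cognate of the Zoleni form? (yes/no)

Derive the expected Dosolu reflex of *kinkakuro:
Dosolu: start from *kinkakuro.
  rule 1 (pre-rhotic lowering): kinkakuro → kinkakoro
  rule 2 (vowel merger): kinkakoro → kinkokoro
  rule 3 (palatalisation): kinkokoro → sinkokoro
  rule 4 (intervocalic voicing): sinkokoro → sinkogoro
  rule 5 (unconditioned shift): sinkogoro → sinkoyoro
  ⇒ Dosolu sinkoyoro
The regular Dosolu reflex would be 'sinkoyoro', but the attested form is 'sinkayoro'. The correspondence is irregular, so they are not cognates (the Dosolu form has a different source).

no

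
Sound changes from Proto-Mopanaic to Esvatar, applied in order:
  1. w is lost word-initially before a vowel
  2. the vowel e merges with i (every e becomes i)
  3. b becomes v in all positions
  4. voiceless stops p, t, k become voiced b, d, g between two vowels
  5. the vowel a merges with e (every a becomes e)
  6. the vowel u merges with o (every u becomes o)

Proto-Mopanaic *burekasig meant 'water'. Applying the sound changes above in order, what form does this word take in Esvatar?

vorigesig

Esvatar: start from *burekasig.
  rule 1: no change — burekasig
  rule 2 (vowel merger): burekasig → burikasig
  rule 3 (unconditioned shift): burikasig → vurikasig
  rule 4 (intervocalic voicing): vurikasig → vurigasig
  rule 5 (vowel merger): vurigasig → vurigesig
  rule 6 (vowel merger): vurigesig → vorigesig
  ⇒ Esvatar vorigesig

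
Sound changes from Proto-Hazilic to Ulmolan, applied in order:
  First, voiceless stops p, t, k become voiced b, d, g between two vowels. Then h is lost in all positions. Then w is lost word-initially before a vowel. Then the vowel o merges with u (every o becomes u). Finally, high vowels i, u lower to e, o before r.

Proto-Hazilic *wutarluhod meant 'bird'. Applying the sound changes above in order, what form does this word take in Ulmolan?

Ulmolan: *wutarluhod > wudarluhod > wudarluod > udarluod > udarluud  (by intervocalic voicing, h-loss, glide loss, vowel merger)

udarluud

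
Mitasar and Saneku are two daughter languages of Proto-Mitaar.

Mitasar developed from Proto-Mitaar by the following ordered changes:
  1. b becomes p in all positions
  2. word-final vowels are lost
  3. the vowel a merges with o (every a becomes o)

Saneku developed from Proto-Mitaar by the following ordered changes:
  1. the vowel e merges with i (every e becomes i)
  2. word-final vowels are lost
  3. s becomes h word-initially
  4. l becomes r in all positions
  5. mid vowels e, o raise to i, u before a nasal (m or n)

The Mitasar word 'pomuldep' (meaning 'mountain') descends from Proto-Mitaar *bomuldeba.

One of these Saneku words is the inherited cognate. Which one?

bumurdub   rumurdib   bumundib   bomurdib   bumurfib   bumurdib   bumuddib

Saneku: *bomuldeba
  bomuldeba → bomuldiba   [vowel merger]
  bomuldiba → bomuldib   [apocope]
  bomuldib (rule 3 does not apply)
  bomuldib → bomurdib   [unconditioned shift]
  bomurdib → bumurdib   [pre-nasal raising]
  giving Saneku bumurdib.

bumurdib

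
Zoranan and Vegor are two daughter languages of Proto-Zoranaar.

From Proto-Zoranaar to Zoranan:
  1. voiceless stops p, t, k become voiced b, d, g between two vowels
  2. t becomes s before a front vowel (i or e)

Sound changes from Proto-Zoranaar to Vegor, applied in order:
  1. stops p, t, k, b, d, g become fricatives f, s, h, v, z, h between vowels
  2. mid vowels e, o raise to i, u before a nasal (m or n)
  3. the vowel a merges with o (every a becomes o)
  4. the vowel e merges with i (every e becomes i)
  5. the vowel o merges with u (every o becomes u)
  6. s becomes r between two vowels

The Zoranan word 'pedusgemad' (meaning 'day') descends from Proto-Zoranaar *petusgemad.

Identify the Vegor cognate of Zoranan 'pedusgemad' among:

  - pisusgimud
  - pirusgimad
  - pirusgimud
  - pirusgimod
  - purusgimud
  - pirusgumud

pirusgimud

Vegor: *petusgemad
  petusgemad → pesusgemad   [intervocalic lenition]
  pesusgemad → pesusgimad   [pre-nasal raising]
  pesusgimad → pesusgimod   [vowel merger]
  pesusgimod → pisusgimod   [vowel merger]
  pisusgimod → pisusgimud   [vowel merger]
  pisusgimud → pirusgimud   [rhotacism]
  giving Vegor pirusgimud.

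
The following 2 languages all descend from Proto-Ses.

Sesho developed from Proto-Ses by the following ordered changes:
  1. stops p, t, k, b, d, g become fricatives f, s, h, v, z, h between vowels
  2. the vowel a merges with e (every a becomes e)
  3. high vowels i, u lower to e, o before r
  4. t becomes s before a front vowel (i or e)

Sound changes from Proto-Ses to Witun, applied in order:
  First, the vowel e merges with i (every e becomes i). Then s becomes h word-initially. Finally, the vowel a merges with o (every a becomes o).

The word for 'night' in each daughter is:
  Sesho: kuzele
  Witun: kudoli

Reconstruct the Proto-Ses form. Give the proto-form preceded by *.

Position 6: Sesho has e, Witun has i. Taking the neighbouring segments as reconstructed: Sesho e could go back to *a or *e; Witun i could go back to *e or *i — the one source consistent with every daughter is *e.
Position 4: Sesho has e, Witun has o. Taking the neighbouring segments as reconstructed: Sesho e could go back to *a or *e; Witun o could go back to *a or *o — the one source consistent with every daughter is *a.
Position 3: Sesho has z, Witun has d. Witun preserves d here (none of its changes turn any other segment into d), so the proto-segment is *d.
Continuing position by position gives *kudale; check it forward:
Sesho: *kudale
  kudale → kuzale   [intervocalic lenition]
  kuzale → kuzele   [vowel merger]
  kuzele (rule 3 does not apply)
  kuzele (rule 4 does not apply)
  giving Sesho kuzele.
Witun: start from *kudale.
  rule 1 (vowel merger): kudale → kudali
  rule 2: no change — kudali
  rule 3 (vowel merger): kudali → kudoli
  ⇒ Witun kudoli
No other proto-form is consistent with every reflex, so the reconstruction is *kudale.

*kudale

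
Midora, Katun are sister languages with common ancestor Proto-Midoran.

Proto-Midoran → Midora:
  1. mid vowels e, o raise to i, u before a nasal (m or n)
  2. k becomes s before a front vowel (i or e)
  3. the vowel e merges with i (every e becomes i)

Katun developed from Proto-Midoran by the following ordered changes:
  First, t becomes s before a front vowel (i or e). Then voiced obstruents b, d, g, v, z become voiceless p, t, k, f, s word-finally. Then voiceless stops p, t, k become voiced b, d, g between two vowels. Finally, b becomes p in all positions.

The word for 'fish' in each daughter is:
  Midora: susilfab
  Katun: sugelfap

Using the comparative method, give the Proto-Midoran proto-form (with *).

Position 4: Midora has i, Katun has e. Katun preserves e here (none of its changes turn any other segment into e), so the proto-segment is *e.
Position 8: Midora has b, Katun has p. Midora preserves b here (none of its changes turn any other segment into b), so the proto-segment is *b.
Verify the candidate proto-form against each daughter:
Midora: start from *sukelfab.
  rule 1: no change — sukelfab
  rule 2 (palatalisation): sukelfab → suselfab
  rule 3 (vowel merger): suselfab → susilfab
  ⇒ Midora susilfab
Katun: *sukelfab
  sukelfab (rule 1 does not apply)
  sukelfab → sukelfap   [final devoicing]
  sukelfap → sugelfap   [intervocalic voicing]
  sugelfap (rule 4 does not apply)
  giving Katun sugelfap.
No other proto-form is consistent with every reflex, so the reconstruction is *sukelfab.

*sukelfab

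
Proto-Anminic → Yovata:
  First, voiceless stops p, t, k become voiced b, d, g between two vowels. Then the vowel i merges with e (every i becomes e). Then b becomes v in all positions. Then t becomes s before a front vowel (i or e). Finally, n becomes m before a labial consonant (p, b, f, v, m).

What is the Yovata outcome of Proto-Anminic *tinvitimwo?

semvedemwo

Yovata: start from *tinvitimwo.
  rule 1 (intervocalic voicing): tinvitimwo → tinvidimwo
  rule 2 (vowel merger): tinvidimwo → tenvedemwo
  rule 3: no change — tenvedemwo
  rule 4 (palatalisation): tenvedemwo → senvedemwo
  rule 5 (nasal place assimilation): senvedemwo → semvedemwo
  ⇒ Yovata semvedemwo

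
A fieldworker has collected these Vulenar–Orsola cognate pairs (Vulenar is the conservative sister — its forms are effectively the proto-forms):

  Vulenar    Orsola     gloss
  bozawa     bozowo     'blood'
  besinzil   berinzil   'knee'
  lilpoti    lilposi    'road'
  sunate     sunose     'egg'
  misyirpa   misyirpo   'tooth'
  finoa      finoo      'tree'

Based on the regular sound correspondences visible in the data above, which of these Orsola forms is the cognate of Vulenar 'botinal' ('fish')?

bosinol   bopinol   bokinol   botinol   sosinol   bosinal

bosinol

lilpoti ~ lilposi — Vulenar t corresponds to Orsola s between vowels (before a front vowel).
bozawa ~ bozowo, sunate ~ sunose — Vulenar a corresponds to Orsola o after a consonant, before a consonant other than r, m, n, p, b, f, v.
Applying these to Vulenar 'botinal':
  botinal → bosinal   (t→s between vowels (before a front vowel))
  bosinal → bosinol   (a→o after a consonant, before a consonant other than r, m, n, p, b, f, v)
So the Orsola cognate is 'bosinol'.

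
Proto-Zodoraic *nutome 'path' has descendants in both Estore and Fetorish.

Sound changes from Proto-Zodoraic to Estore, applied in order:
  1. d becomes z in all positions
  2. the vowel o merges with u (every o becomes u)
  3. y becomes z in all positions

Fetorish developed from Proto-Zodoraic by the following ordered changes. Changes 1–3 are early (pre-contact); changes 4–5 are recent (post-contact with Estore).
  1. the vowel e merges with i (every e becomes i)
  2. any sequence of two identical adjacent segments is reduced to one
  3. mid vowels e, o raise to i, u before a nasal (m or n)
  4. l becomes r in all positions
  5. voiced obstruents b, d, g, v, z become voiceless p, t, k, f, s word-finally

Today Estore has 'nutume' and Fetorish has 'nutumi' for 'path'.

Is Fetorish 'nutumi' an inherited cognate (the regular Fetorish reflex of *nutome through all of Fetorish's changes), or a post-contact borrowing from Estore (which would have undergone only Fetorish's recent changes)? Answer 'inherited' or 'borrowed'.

inherited

If inherited, *nutome would pass through all of Fetorish's changes:
Fetorish: start from *nutome.
  rule 1 (vowel merger): nutome → nutomi
  rule 2: no change — nutomi
  rule 3 (pre-nasal raising): nutomi → nutumi
  rule 4: no change — nutumi
  rule 5: no change — nutumi
  ⇒ Fetorish nutumi
If borrowed from Estore 'nutume' after the early changes, it would undergo only the recent ones:
  rule 4 (unconditioned shift): no change (nutume)
  rule 5 (final devoicing): no change (nutume)
  ⇒ as a loan: nutume
Fetorish 'nutumi' matches the inherited outcome exactly, so it is an inherited cognate, not a loan.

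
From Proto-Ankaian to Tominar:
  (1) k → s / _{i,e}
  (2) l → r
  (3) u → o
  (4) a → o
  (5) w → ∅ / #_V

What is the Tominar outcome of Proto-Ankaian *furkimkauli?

Tominar: *furkimkauli > fursimkauli > fursimkauri > forsimkaori > forsimkoori  (by palatalisation, unconditioned shift, vowel merger, vowel merger)

forsimkoori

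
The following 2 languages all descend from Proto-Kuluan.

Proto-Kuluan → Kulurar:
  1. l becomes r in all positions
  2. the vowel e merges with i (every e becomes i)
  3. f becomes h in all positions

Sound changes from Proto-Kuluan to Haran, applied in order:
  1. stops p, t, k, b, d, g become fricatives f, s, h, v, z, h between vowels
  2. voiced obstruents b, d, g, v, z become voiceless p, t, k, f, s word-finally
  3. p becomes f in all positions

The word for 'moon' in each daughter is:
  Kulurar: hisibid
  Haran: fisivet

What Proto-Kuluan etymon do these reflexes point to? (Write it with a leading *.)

Position 5: Kulurar has b, Haran has v. Kulurar preserves b here (none of its changes turn any other segment into b), so the proto-segment is *b.
Position 6: Kulurar has i, Haran has e. Haran preserves e here (none of its changes turn any other segment into e), so the proto-segment is *e.
Position 1: Kulurar has h, Haran has f. Taking the neighbouring segments as reconstructed: Kulurar h could go back to *f or *h; Haran f could go back to *p or *f — the one source consistent with every daughter is *f.
This points to *fisibed. Verify forward in each daughter:
Kulurar: *fisibed
  fisibed (rule 1 does not apply)
  fisibed → fisibid   [vowel merger]
  fisibid → hisibid   [unconditioned shift]
  giving Kulurar hisibid.
Haran: *fisibed
  fisibed → fisived   [intervocalic lenition]
  fisived → fisivet   [final devoicing]
  fisivet (rule 3 does not apply)
  giving Haran fisivet.
No other proto-form is consistent with every reflex, so the reconstruction is *fisibed.

*fisibed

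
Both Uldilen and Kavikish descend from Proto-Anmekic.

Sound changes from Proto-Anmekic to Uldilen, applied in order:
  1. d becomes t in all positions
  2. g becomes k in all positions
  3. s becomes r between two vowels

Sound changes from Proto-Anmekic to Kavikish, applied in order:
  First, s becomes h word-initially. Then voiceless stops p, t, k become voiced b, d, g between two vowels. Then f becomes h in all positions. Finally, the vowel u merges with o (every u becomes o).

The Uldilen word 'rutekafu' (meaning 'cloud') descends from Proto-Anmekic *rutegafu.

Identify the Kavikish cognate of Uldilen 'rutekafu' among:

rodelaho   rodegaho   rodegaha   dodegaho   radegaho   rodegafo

rodegaho

Kavikish: *rutegafu > rudegafu > rudegahu > rodegaho  (by intervocalic voicing, unconditioned shift, vowel merger)
Among the options, 'rodegaho' alone shows every Kavikish change applied in order.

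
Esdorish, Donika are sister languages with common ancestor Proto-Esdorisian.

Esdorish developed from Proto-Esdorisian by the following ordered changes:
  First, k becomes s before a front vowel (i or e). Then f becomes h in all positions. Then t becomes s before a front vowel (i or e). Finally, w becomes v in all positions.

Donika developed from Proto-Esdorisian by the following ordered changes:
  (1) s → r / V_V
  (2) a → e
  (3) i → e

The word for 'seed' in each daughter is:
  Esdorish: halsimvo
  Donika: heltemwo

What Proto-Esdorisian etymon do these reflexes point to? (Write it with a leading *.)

Position 2: Esdorish has a, Donika has e. Esdorish preserves a here (none of its changes turn any other segment into a), so the proto-segment is *a.
Position 7: Esdorish has v, Donika has w. Donika preserves w here (none of its changes turn any other segment into w), so the proto-segment is *w.
This points to *haltimwo. Verify forward in each daughter:
Esdorish: start from *haltimwo.
  rule 1: no change — haltimwo
  rule 2: no change — haltimwo
  rule 3 (palatalisation): haltimwo → halsimwo
  rule 4 (unconditioned shift): halsimwo → halsimvo
  ⇒ Esdorish halsimvo
Donika: *haltimwo
  haltimwo (rule 1 does not apply)
  haltimwo → heltimwo   [vowel merger]
  heltimwo → heltemwo   [vowel merger]
  giving Donika heltemwo.
Only *haltimwo yields all of Esdorish halsimvo, Donika heltemwo.

*haltimwo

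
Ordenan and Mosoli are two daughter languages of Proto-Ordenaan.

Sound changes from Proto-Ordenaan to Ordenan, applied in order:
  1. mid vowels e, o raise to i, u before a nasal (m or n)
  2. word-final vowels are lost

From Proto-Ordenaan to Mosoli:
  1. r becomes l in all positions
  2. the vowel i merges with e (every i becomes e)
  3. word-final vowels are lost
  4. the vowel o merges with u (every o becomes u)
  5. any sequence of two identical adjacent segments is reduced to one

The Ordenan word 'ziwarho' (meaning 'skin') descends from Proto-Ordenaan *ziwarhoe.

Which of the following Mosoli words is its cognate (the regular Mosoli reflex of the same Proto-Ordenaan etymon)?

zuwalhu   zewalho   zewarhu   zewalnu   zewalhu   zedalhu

zewalhu

Mosoli: *ziwarhoe
  ziwarhoe → ziwalhoe   [unconditioned shift]
  ziwalhoe → zewalhoe   [vowel merger]
  zewalhoe → zewalho   [apocope]
  zewalho → zewalhu   [vowel merger]
  zewalhu (rule 5 does not apply)
  giving Mosoli zewalhu.
The other candidates each miss or misapply at least one Mosoli change.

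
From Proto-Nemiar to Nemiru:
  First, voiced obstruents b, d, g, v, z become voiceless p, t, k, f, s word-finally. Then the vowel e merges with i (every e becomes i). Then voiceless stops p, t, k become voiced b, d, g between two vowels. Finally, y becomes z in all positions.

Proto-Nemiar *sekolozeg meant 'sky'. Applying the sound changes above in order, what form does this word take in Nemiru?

Nemiru: start from *sekolozeg.
  rule 1 (final devoicing): sekolozeg → sekolozek
  rule 2 (vowel merger): sekolozek → sikolozik
  rule 3 (intervocalic voicing): sikolozik → sigolozik
  rule 4: no change — sigolozik
  ⇒ Nemiru sigolozik

sigolozik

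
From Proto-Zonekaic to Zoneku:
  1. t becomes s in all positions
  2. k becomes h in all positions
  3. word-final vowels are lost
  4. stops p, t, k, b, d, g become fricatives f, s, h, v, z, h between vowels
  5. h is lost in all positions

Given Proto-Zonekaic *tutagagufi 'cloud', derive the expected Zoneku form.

Zoneku: start from *tutagagufi.
  rule 1 (unconditioned shift): tutagagufi → susagagufi
  rule 2: no change — susagagufi
  rule 3 (apocope): susagagufi → susagaguf
  rule 4 (intervocalic lenition): susagaguf → susahahuf
  rule 5 (h-loss): susahahuf → susaauf
  ⇒ Zoneku susaauf

susaauf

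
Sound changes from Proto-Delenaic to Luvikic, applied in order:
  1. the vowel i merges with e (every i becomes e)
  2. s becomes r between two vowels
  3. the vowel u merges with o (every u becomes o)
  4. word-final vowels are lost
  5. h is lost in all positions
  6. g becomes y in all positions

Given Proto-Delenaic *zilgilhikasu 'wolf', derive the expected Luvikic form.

zelyelekar

Luvikic: start from *zilgilhikasu.
  rule 1 (vowel merger): zilgilhikasu → zelgelhekasu
  rule 2 (rhotacism): zelgelhekasu → zelgelhekaru
  rule 3 (vowel merger): zelgelhekaru → zelgelhekaro
  rule 4 (apocope): zelgelhekaro → zelgelhekar
  rule 5 (h-loss): zelgelhekar → zelgelekar
  rule 6 (unconditioned shift): zelgelekar → zelyelekar
  ⇒ Luvikic zelyelekar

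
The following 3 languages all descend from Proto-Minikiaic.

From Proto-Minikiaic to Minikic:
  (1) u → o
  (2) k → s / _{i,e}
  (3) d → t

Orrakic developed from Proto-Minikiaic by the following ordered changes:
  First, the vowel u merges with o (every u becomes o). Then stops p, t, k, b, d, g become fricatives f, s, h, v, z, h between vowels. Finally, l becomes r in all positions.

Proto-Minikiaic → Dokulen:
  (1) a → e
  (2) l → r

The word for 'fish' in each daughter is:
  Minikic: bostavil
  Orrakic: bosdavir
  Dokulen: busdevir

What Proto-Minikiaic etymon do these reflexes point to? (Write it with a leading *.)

Position 4: Minikic has t, Orrakic has d, Dokulen has d. Orrakic preserves d here (none of its changes turn any other segment into d), so the proto-segment is *d.
Position 5: Minikic has a, Orrakic has a, Dokulen has e. Minikic preserves a here (none of its changes turn any other segment into a), so the proto-segment is *a.
Position 8: Minikic has l, Orrakic has r, Dokulen has r. Minikic preserves l here (none of its changes turn any other segment into l), so the proto-segment is *l.
Continuing position by position gives *busdavil; check it forward:
Minikic: *busdavil > bosdavil > bostavil  (by vowel merger, unconditioned shift)
Orrakic: *busdavil
  busdavil → bosdavil   [vowel merger]
  bosdavil (rule 2 does not apply)
  bosdavil → bosdavir   [unconditioned shift]
  giving Orrakic bosdavir.
Dokulen: start from *busdavil.
  rule 1 (vowel merger): busdavil → busdevil
  rule 2 (unconditioned shift): busdevil → busdevir
  ⇒ Dokulen busdevir
Only *busdavil yields all of Minikic bostavil, Orrakic bosdavir, Dokulen busdevir.

*busdavil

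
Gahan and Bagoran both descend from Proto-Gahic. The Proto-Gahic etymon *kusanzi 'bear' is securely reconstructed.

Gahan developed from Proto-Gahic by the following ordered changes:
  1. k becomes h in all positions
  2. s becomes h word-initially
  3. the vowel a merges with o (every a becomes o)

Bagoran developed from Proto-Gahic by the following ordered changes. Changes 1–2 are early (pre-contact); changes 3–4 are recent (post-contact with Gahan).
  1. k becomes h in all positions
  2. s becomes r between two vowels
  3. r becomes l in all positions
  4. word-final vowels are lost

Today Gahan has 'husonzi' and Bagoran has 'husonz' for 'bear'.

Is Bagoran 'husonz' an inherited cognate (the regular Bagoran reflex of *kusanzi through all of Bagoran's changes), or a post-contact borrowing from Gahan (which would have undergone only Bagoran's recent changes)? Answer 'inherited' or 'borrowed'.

borrowed

If inherited, *kusanzi would pass through all of Bagoran's changes:
Bagoran: *kusanzi
  kusanzi → husanzi   [unconditioned shift]
  husanzi → huranzi   [rhotacism]
  huranzi → hulanzi   [unconditioned shift]
  hulanzi → hulanz   [apocope]
  giving Bagoran hulanz.
If borrowed from Gahan 'husonzi' after the early changes, it would undergo only the recent ones:
  rule 3 (unconditioned shift): no change (husonzi)
  rule 4 (apocope): husonzi → husonz
  ⇒ as a loan: husonz
Bagoran 'husonz' matches the loan outcome 'husonz', not the inherited 'hulanz' — it skipped the early Bagoran changes, so it was borrowed from Gahan.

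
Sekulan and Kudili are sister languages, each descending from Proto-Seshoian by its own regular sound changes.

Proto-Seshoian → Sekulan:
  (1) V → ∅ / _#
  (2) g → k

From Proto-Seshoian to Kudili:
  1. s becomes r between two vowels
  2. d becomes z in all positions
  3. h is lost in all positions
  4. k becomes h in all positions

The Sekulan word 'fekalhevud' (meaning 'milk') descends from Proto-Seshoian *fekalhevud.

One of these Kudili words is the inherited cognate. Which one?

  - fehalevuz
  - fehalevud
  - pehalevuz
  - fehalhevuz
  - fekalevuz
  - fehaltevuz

Kudili: *fekalhevud
  fekalhevud (rule 1 does not apply)
  fekalhevud → fekalhevuz   [unconditioned shift]
  fekalhevuz → fekalevuz   [h-loss]
  fekalevuz → fehalevuz   [unconditioned shift]
  giving Kudili fehalevuz.

fehalevuz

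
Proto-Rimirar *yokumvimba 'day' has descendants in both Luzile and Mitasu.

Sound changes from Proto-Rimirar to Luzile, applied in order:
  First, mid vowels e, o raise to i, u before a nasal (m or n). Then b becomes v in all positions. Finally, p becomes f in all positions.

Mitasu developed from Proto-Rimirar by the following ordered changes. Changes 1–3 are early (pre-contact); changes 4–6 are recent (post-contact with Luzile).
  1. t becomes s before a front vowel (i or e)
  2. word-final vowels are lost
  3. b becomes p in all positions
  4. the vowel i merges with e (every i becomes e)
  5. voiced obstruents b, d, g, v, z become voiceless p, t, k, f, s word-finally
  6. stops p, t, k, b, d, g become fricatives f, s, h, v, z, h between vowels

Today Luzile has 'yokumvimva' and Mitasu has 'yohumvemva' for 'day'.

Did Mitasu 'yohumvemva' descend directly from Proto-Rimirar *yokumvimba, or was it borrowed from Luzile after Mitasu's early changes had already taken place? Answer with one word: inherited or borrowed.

borrowed

If inherited, *yokumvimba would pass through all of Mitasu's changes:
Mitasu: start from *yokumvimba.
  rule 1: no change — yokumvimba
  rule 2 (apocope): yokumvimba → yokumvimb
  rule 3 (unconditioned shift): yokumvimb → yokumvimp
  rule 4 (vowel merger): yokumvimp → yokumvemp
  rule 5: no change — yokumvemp
  rule 6 (intervocalic lenition): yokumvemp → yohumvemp
  ⇒ Mitasu yohumvemp
If borrowed from Luzile 'yokumvimva' after the early changes, it would undergo only the recent ones:
  rule 4 (vowel merger): yokumvimva → yokumvemva
  rule 5 (final devoicing): no change (yokumvemva)
  rule 6 (intervocalic lenition): yokumvemva → yohumvemva
  ⇒ as a loan: yohumvemva
Mitasu 'yohumvemva' matches the loan outcome 'yohumvemva', not the inherited 'yohumvemp' — it skipped the early Mitasu changes, so it was borrowed from Luzile.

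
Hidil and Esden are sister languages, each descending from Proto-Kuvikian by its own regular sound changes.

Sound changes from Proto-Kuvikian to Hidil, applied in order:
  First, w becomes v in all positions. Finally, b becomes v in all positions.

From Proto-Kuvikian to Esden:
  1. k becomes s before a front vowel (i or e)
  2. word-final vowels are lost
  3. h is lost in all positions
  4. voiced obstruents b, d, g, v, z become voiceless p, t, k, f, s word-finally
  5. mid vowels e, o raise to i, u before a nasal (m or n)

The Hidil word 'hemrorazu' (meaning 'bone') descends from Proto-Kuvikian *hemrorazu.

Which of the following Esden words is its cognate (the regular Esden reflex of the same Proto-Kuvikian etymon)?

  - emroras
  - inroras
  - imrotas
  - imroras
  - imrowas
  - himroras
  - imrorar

imroras

Esden: start from *hemrorazu.
  rule 1: no change — hemrorazu
  rule 2 (apocope): hemrorazu → hemroraz
  rule 3 (h-loss): hemroraz → emroraz
  rule 4 (final devoicing): emroraz → emroras
  rule 5 (pre-nasal raising): emroras → imroras
  ⇒ Esden imroras
Among the options, 'imroras' alone shows every Esden change applied in order.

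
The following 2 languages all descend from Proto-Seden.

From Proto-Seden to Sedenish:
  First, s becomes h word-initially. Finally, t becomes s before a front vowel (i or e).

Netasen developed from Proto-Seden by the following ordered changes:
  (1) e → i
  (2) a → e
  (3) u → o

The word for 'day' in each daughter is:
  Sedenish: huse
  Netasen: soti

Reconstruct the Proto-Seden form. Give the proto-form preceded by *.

*sute

Position 3: Sedenish has s, Netasen has t. Netasen preserves t here (none of its changes turn any other segment into t), so the proto-segment is *t.
Position 1: Sedenish has h, Netasen has s. Netasen preserves s here (none of its changes turn any other segment into s), so the proto-segment is *s.
This points to *sute. Verify forward in each daughter:
Sedenish: *sute
  sute → hute   [debuccalisation]
  hute → huse   [palatalisation]
  giving Sedenish huse.
Netasen: *sute > suti > soti  (by vowel merger, vowel merger)
Only *sute yields all of Sedenish huse, Netasen soti.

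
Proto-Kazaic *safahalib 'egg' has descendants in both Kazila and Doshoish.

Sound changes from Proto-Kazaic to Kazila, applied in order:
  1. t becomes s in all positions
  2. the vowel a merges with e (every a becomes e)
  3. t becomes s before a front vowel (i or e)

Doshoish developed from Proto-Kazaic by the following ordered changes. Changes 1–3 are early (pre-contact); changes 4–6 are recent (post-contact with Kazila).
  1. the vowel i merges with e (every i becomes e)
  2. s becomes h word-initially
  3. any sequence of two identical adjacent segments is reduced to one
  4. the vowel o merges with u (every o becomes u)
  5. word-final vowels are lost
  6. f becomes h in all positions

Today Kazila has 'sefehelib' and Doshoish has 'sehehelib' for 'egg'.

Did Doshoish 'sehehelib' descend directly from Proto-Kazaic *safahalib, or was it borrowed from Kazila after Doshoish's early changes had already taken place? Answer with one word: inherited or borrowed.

borrowed

If inherited, *safahalib would pass through all of Doshoish's changes:
Doshoish: *safahalib > safahaleb > hafahaleb > hahahaleb  (by vowel merger, debuccalisation, unconditioned shift)
If borrowed from Kazila 'sefehelib' after the early changes, it would undergo only the recent ones:
  rule 4 (vowel merger): no change (sefehelib)
  rule 5 (apocope): no change (sefehelib)
  rule 6 (unconditioned shift): sefehelib → sehehelib
  ⇒ as a loan: sehehelib
Doshoish 'sehehelib' matches the loan outcome 'sehehelib', not the inherited 'hahahaleb' — it skipped the early Doshoish changes, so it was borrowed from Kazila.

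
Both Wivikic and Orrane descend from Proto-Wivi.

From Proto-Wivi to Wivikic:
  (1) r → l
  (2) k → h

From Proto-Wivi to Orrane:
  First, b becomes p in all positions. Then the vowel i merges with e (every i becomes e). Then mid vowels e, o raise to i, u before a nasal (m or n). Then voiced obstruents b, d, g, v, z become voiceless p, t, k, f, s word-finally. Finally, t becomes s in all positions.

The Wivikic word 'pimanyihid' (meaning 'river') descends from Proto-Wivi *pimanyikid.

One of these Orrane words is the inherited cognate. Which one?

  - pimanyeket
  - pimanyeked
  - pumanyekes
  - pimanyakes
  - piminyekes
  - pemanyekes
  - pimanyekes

pimanyekes

Orrane: *pimanyikid > pemanyeked > pimanyeked > pimanyeket > pimanyekes  (by vowel merger, pre-nasal raising, final devoicing, unconditioned shift)
Only 'pimanyekes' matches the regular Orrane development of *pimanyikid.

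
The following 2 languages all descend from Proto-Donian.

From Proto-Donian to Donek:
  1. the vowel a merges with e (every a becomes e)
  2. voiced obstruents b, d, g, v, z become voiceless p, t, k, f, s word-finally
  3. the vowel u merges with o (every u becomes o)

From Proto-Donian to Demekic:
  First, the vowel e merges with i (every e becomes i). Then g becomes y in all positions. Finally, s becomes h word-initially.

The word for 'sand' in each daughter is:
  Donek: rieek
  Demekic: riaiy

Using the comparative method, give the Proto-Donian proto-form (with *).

Position 4: Donek has e, Demekic has i. Taking the neighbouring segments as reconstructed: Donek e could go back to *a or *e; Demekic i could go back to *e or *i — the one source consistent with every daughter is *e.
Position 5: Donek has k, Demekic has y. Taking the neighbouring segments as reconstructed: Donek k could go back to *k or *g; Demekic y could go back to *g or *y — the one source consistent with every daughter is *g.
Position 3: Donek has e, Demekic has a. Demekic preserves a here (none of its changes turn any other segment into a), so the proto-segment is *a.
Verify the candidate proto-form against each daughter:
Donek: *riaeg
  riaeg → rieeg   [vowel merger]
  rieeg → rieek   [final devoicing]
  rieek (rule 3 does not apply)
  giving Donek rieek.
Demekic: *riaeg > riaig > riaiy  (by vowel merger, unconditioned shift)
No other proto-form is consistent with every reflex, so the reconstruction is *riaeg.

*riaeg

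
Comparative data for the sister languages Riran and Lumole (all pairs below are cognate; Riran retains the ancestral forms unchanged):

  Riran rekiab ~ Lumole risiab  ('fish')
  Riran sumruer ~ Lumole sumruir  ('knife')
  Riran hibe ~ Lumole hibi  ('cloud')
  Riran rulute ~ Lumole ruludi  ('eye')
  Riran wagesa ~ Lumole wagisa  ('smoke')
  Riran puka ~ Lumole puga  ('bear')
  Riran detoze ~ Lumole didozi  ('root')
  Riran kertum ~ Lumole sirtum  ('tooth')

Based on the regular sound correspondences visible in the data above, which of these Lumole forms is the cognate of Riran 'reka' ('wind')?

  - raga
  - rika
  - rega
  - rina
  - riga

riga

rekiab ~ risiab, wagesa ~ wagisa — Riran e corresponds to Lumole i after a consonant, before a consonant other than r, m, n, p, b, f, v.
puka ~ puga — Riran k corresponds to Lumole g between vowels (before a back vowel).
Applying these to Riran 'reka':
  reka → rika   (e→i after a consonant, before a consonant other than r, m, n, p, b, f, v)
  rika → riga   (k→g between vowels (before a back vowel))
So the Lumole cognate is 'riga'.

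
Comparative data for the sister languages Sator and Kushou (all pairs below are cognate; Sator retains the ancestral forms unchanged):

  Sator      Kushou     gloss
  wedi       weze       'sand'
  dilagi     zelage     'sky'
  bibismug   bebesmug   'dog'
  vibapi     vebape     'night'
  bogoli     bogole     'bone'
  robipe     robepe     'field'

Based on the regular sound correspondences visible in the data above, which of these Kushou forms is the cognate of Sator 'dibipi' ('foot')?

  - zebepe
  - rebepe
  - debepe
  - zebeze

dilagi ~ zelage — Sator d corresponds to Kushou z word-initially before a front vowel.
bibismug ~ bebesmug, vibapi ~ vebape — Sator i corresponds to Kushou e after a consonant, before a labial obstruent.
robipe ~ robepe — Sator i corresponds to Kushou e after a consonant, before a labial obstruent.
wedi ~ weze, dilagi ~ zelage — Sator i corresponds to Kushou e word-finally.
Applying these to Sator 'dibipi':
  dibipi → zibipi   (d→z word-initially before a front vowel)
  zibipi → zebipi   (i→e after a consonant, before a labial obstruent)
  zebipi → zebepi   (i→e after a consonant, before a labial obstruent)
  zebepi → zebepe   (i→e word-finally)
So the Kushou cognate is 'zebepe'.

zebepe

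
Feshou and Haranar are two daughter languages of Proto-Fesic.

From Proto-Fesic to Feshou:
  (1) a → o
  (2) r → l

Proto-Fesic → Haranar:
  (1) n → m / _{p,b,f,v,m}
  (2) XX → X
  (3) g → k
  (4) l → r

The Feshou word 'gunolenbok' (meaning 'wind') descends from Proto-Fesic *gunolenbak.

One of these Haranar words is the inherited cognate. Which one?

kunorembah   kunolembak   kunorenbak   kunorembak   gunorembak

Haranar: *gunolenbak > gunolembak > kunolembak > kunorembak  (by nasal place assimilation, unconditioned shift, unconditioned shift)
Only 'kunorembak' matches the regular Haranar development of *gunolenbak.

kunorembak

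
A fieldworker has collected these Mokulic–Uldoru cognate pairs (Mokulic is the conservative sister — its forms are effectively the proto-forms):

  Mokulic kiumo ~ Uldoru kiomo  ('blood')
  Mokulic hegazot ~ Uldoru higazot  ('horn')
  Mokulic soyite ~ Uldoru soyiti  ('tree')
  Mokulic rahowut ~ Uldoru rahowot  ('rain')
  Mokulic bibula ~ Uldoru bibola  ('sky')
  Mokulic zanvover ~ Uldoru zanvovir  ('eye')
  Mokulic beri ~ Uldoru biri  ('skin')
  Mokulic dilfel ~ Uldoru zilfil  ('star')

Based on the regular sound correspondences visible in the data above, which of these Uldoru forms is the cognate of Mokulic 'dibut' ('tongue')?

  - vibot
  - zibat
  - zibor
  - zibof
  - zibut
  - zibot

zibot

dilfel ~ zilfil — Mokulic d corresponds to Uldoru z word-initially before a front vowel.
rahowut ~ rahowot, bibula ~ bibola — Mokulic u corresponds to Uldoru o after a consonant, before a consonant other than r, m, n, p, b, f, v.
Applying these to Mokulic 'dibut':
  dibut → zibut   (d→z word-initially before a front vowel)
  zibut → zibot   (u→o after a consonant, before a consonant other than r, m, n, p, b, f, v)
So the Uldoru cognate is 'zibot'.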